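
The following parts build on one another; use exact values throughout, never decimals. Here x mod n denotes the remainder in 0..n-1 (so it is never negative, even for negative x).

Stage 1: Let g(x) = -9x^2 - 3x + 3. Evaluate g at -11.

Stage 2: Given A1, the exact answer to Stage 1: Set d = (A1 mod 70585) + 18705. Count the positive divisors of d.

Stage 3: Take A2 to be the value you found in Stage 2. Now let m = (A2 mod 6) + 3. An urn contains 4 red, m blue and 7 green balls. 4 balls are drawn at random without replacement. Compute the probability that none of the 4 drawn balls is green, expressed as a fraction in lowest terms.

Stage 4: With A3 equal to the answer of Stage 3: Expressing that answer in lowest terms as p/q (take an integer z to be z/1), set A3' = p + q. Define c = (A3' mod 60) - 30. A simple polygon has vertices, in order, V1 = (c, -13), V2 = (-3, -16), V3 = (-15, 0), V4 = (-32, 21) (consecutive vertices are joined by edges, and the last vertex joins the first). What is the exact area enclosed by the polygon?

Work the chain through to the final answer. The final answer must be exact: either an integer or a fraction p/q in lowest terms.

Stage 1: -9*(-11)^2 - 3*(-11)^1 + 3 = (-1089) + (33) + (3) = -1053; answer -1053
Stage 2: A1 = -1053; d = 88237; 88237 is prime, so its only divisors are 1 and 88237; count = 2; answer 2
Stage 3: A2 = 2; m = 5; total draws C(16,4) = 1820; favorable C(9,4) = 126; P = 9/130; answer 9/130
Stage 4: A3 = 9/130; threaded value p + q = 139; c = -11; cross terms: (-11*-16 - -3*-13)=137, (-3*0 - -15*-16)=-240, (-15*21 - -32*0)=-315, (-32*-13 - -11*21)=647; twice the area = |229| = 229; area = 229/2; answer 229/2

229/2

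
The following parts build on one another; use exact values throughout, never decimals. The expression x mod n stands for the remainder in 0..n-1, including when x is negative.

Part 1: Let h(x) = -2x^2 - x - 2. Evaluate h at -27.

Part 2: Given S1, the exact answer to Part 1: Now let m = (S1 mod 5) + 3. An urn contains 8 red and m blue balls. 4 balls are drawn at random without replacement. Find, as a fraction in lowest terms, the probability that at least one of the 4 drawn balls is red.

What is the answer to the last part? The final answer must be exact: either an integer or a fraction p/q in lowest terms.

142/143

Part 1: -2*(-27)^2 - 1*(-27)^1 - 2 = (-1458) + (27) + (-2) = -1433; answer -1433
Part 2: S1 = -1433; m = 5; total draws C(13,4) = 715; complement C(5,4) = 5; favorable 715 - 5 = 710; P = 142/143; answer 142/143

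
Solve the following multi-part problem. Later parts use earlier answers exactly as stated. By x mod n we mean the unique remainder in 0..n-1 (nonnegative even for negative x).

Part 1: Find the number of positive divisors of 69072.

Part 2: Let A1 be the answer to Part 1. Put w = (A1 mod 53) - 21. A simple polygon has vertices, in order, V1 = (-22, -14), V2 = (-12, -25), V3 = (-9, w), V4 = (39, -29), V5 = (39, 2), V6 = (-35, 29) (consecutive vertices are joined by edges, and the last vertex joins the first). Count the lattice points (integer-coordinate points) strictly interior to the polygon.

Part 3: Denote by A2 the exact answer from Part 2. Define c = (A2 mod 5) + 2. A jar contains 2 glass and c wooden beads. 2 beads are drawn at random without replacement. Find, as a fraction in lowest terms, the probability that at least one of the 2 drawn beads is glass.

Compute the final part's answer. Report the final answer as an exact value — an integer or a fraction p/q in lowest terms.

Part 1: 69072 = 2^4 * 3 * 1439; number of divisors = (4+1) * (1+1) * (1+1) = 20; answer 20
Part 2: A1 = 20; w = -1; cross terms: (-22*-25 - -12*-14)=382, (-12*-1 - -9*-25)=-213, (-9*-29 - 39*-1)=300, (39*2 - 39*-29)=1209, (39*29 - -35*2)=1201, (-35*-14 - -22*29)=1128; twice the area = |4007| = 4007; area = 4007/2; boundary points = 1 + 3 + 4 + 31 + 1 + 1 = 41; strictly interior points = area - boundary/2 + 1 = 1984; answer 1984
Part 3: A2 = 1984; c = 6; total draws C(8,2) = 28; complement C(6,2) = 15; favorable 28 - 15 = 13; P = 13/28; answer 13/28

13/28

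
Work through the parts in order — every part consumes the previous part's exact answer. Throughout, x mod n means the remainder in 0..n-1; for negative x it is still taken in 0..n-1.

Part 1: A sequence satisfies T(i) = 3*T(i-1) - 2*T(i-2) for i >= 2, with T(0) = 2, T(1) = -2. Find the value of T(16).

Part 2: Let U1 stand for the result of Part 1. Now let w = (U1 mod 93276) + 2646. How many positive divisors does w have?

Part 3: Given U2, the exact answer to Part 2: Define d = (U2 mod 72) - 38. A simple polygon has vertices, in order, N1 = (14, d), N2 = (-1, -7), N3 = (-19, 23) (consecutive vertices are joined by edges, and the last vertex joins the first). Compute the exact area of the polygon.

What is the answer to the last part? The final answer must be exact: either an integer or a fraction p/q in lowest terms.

Part 1: T(2) = 3*(-2) - 2*(2) = -10; iterating: T(2)=-10, T(3)=-26, T(4)=-58, T(5)=-122, T(6)=-250, T(7)=-506, T(8)=-1018, T(9)=-2042, T(10)=-4090, T(11)=-8186, T(12)=-16378, T(13)=-32762, T(14)=-65530, T(15)=-131066, T(16)=-262138; answer -262138
Part 2: U1 = -262138; w = 20336; 20336 = 2^4 * 31 * 41; number of divisors = (4+1) * (1+1) * (1+1) = 20; answer 20
Part 3: U2 = 20; d = -18; cross terms: (14*-7 - -1*-18)=-116, (-1*23 - -19*-7)=-156, (-19*-18 - 14*23)=20; twice the area = |-252| = 252; area = 126; answer 126

126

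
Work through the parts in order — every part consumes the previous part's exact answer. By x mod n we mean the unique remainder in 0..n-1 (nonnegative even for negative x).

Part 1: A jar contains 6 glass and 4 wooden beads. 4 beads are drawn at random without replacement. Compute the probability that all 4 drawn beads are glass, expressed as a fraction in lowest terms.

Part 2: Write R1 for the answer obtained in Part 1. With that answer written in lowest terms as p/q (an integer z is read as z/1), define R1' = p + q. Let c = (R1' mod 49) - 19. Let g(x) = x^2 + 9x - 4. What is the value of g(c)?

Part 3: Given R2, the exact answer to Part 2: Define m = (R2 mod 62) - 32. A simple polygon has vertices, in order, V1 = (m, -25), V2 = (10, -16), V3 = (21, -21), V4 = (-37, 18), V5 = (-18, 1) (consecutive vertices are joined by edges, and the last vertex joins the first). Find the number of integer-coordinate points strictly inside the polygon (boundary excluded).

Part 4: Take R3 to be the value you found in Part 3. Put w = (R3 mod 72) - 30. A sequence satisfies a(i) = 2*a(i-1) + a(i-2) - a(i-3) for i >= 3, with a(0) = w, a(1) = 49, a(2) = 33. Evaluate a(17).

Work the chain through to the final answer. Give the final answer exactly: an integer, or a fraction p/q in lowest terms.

9441193

Part 1: total draws C(10,4) = 210; favorable C(6,4) = 15; P = 1/14; answer 1/14
Part 2: R1 = 1/14; threaded value p + q = 15; c = -4; 1*(-4)^2 + 9*(-4)^1 - 4 = (16) + (-36) + (-4) = -24; answer -24
Part 3: R2 = -24; m = 6; cross terms: (6*-16 - 10*-25)=154, (10*-21 - 21*-16)=126, (21*18 - -37*-21)=-399, (-37*1 - -18*18)=287, (-18*-25 - 6*1)=444; twice the area = |612| = 612; area = 306; boundary points = 1 + 1 + 1 + 1 + 2 = 6; strictly interior points = area - boundary/2 + 1 = 304; answer 304
Part 4: R3 = 304; w = -14; a(3) = 2*(33) + 1*(49) - 1*(-14) = 129; iterating: a(3)=129, a(4)=242, a(5)=580, a(6)=1273, a(7)=2884, a(8)=6461, a(9)=14533, a(10)=32643, a(11)=73358, a(12)=164826, a(13)=370367, a(14)=832202, a(15)=1869945, a(16)=4201725, a(17)=9441193; answer 9441193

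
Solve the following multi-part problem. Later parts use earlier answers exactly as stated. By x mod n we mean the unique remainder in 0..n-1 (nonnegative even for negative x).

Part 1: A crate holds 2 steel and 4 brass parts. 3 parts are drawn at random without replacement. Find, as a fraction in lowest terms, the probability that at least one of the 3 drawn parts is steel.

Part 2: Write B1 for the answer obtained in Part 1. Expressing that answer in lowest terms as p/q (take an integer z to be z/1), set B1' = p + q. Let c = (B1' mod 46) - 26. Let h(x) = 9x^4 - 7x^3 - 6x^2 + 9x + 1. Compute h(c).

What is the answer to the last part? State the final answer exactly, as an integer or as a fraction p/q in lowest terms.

784194

Part 1: total draws C(6,3) = 20; complement C(4,3) = 4; favorable 20 - 4 = 16; P = 4/5; answer 4/5
Part 2: B1 = 4/5; threaded value p + q = 9; c = -17; 9*(-17)^4 - 7*(-17)^3 - 6*(-17)^2 + 9*(-17)^1 + 1 = (751689) + (34391) + (-1734) + (-153) + (1) = 784194; answer 784194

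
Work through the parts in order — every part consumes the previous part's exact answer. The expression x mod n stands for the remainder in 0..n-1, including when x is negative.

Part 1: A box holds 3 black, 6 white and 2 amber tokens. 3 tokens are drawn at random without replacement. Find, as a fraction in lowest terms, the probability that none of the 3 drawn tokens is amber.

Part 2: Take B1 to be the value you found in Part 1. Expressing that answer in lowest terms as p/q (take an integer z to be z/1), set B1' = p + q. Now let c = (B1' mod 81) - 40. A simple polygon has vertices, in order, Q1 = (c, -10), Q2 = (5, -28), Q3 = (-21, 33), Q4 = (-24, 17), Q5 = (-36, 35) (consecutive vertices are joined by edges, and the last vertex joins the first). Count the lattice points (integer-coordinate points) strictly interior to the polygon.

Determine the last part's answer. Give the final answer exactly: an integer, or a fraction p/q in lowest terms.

Part 1: total draws C(11,3) = 165; favorable C(9,3) = 84; P = 28/55; answer 28/55
Part 2: B1 = 28/55; threaded value p + q = 83; c = -38; cross terms: (-38*-28 - 5*-10)=1114, (5*33 - -21*-28)=-423, (-21*17 - -24*33)=435, (-24*35 - -36*17)=-228, (-36*-10 - -38*35)=1690; twice the area = |2588| = 2588; area = 1294; boundary points = 1 + 1 + 1 + 6 + 1 = 10; strictly interior points = area - boundary/2 + 1 = 1290; answer 1290

1290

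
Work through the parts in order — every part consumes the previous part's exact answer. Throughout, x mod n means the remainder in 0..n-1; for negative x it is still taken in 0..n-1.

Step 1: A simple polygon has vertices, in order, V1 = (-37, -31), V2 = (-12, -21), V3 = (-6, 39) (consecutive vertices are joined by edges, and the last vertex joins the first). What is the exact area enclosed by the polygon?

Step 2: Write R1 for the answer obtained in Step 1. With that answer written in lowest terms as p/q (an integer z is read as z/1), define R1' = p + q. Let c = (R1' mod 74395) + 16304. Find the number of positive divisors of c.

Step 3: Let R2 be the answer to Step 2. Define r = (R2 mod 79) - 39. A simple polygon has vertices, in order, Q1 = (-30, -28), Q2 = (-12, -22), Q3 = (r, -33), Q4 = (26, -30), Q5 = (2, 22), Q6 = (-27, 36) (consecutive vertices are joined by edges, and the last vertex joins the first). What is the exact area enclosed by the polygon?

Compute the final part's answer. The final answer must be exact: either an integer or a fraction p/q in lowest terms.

2464

Step 1: cross terms: (-37*-21 - -12*-31)=405, (-12*39 - -6*-21)=-594, (-6*-31 - -37*39)=1629; twice the area = |1440| = 1440; area = 720; answer 720
Step 2: R1 = 720; threaded value p + q = 721; c = 17025; 17025 = 3 * 5^2 * 227; number of divisors = (1+1) * (2+1) * (1+1) = 12; answer 12
Step 3: R2 = 12; r = -27; cross terms: (-30*-22 - -12*-28)=324, (-12*-33 - -27*-22)=-198, (-27*-30 - 26*-33)=1668, (26*22 - 2*-30)=632, (2*36 - -27*22)=666, (-27*-28 - -30*36)=1836; twice the area = |4928| = 4928; area = 2464; answer 2464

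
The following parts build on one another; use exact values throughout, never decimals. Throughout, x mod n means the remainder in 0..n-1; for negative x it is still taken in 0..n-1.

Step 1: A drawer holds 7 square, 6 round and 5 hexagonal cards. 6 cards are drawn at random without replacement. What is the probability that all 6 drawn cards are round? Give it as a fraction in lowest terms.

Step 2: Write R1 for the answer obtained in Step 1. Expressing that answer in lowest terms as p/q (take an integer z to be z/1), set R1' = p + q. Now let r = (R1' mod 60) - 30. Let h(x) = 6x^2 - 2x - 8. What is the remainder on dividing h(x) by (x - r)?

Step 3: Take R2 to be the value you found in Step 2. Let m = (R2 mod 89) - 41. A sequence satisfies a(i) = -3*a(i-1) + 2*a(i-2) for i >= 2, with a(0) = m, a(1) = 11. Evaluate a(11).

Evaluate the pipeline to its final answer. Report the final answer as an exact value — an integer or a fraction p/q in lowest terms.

Step 1: total draws C(18,6) = 18564; favorable C(6,6) = 1; P = 1/18564; answer 1/18564
Step 2: R1 = 1/18564; threaded value p + q = 18565; r = -5; remainder = value at the root: 6*(-5)^2 - 2*(-5)^1 - 8 = (150) + (10) + (-8) = 152; answer 152
Step 3: R2 = 152; m = 22; a(2) = -3*(11) + 2*(22) = 11; iterating: a(2)=11, a(3)=-11, a(4)=55, a(5)=-187, a(6)=671, a(7)=-2387, a(8)=8503, a(9)=-30283, a(10)=107855, a(11)=-384131; answer -384131

-384131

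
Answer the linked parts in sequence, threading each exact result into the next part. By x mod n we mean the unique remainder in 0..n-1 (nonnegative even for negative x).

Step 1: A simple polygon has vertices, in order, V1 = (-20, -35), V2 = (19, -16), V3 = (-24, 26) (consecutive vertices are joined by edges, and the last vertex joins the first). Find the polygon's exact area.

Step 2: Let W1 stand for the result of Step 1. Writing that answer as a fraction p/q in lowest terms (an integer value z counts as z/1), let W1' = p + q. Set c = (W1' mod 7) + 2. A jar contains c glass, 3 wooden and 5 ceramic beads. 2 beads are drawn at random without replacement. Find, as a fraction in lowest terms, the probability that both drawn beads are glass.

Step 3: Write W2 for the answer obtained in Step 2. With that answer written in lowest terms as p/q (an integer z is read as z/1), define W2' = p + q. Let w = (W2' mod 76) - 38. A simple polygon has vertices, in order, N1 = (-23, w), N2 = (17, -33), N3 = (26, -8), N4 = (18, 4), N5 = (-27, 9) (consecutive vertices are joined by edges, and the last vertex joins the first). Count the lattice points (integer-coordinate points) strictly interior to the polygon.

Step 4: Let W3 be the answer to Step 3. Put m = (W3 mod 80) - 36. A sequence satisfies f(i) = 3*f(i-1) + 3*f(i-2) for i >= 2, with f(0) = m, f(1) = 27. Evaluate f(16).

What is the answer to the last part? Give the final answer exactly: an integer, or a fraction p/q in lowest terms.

12623829831

Step 1: cross terms: (-20*-16 - 19*-35)=985, (19*26 - -24*-16)=110, (-24*-35 - -20*26)=1360; twice the area = |2455| = 2455; area = 2455/2; answer 2455/2
Step 2: W1 = 2455/2; threaded value p + q = 2457; c = 2; total draws C(10,2) = 45; favorable C(2,2) = 1; P = 1/45; answer 1/45
Step 3: W2 = 1/45; threaded value p + q = 46; w = 8; cross terms: (-23*-33 - 17*8)=623, (17*-8 - 26*-33)=722, (26*4 - 18*-8)=248, (18*9 - -27*4)=270, (-27*8 - -23*9)=-9; twice the area = |1854| = 1854; area = 927; boundary points = 1 + 1 + 4 + 5 + 1 = 12; strictly interior points = area - boundary/2 + 1 = 922; answer 922
Step 4: W3 = 922; m = 6; f(2) = 3*(27) + 3*(6) = 99; iterating: f(2)=99, f(3)=378, f(4)=1431, f(5)=5427, f(6)=20574, f(7)=78003, f(8)=295731, f(9)=1121202, f(10)=4250799, f(11)=16116003, f(12)=61100406, f(13)=231649227, f(14)=878248899, f(15)=3329694378, f(16)=12623829831; answer 12623829831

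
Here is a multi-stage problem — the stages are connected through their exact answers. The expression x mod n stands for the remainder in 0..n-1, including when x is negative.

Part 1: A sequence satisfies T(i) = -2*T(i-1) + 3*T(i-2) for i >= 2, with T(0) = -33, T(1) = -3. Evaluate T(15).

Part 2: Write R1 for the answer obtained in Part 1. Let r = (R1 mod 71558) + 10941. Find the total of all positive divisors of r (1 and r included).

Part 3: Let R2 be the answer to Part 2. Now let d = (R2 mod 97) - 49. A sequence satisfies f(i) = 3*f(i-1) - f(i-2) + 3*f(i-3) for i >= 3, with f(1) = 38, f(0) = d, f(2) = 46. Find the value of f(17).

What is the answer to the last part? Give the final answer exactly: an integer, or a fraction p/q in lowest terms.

619872806

Part 1: T(2) = -2*(-3) + 3*(-33) = -93; iterating: T(2)=-93, T(3)=177, T(4)=-633, T(5)=1797, T(6)=-5493, T(7)=16377, T(8)=-49233, T(9)=147597, T(10)=-442893, T(11)=1328577, T(12)=-3985833, T(13)=11957397, T(14)=-35872293, T(15)=107616777; answer 107616777
Part 2: R1 = 107616777; r = 76044; 76044 = 2^2 * 3 * 6337; sigma = (1 + 2 + 4) * (1 + 3) * (1 + 6337) = 7 * 4 * 6338 = 177464; answer 177464
Part 3: R2 = 177464; d = 2; f(3) = 3*(46) - 1*(38) + 3*(2) = 106; iterating: f(3)=106, f(4)=386, f(5)=1190, f(6)=3502, f(7)=10474, f(8)=31490, f(9)=94502, f(10)=283438, f(11)=850282, f(12)=2550914, f(13)=7652774, f(14)=22958254, f(15)=68874730, f(16)=206624258, f(17)=619872806; answer 619872806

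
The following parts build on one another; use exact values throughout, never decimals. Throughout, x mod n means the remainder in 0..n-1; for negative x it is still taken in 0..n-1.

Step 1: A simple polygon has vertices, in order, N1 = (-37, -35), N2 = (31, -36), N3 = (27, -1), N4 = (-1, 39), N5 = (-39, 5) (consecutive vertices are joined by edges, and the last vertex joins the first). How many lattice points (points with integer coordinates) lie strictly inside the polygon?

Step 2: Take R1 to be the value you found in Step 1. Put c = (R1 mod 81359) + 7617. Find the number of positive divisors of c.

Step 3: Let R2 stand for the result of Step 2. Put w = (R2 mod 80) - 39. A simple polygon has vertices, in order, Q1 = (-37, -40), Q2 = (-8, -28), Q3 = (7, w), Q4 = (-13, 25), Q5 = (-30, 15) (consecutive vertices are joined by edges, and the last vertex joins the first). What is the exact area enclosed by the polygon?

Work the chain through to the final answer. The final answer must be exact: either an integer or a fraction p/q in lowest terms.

1606

Step 1: cross terms: (-37*-36 - 31*-35)=2417, (31*-1 - 27*-36)=941, (27*39 - -1*-1)=1052, (-1*5 - -39*39)=1516, (-39*-35 - -37*5)=1550; twice the area = |7476| = 7476; area = 3738; boundary points = 1 + 1 + 4 + 2 + 2 = 10; strictly interior points = area - boundary/2 + 1 = 3734; answer 3734
Step 2: R1 = 3734; c = 11351; 11351 is prime, so its only divisors are 1 and 11351; count = 2; answer 2
Step 3: R2 = 2; w = -37; cross terms: (-37*-28 - -8*-40)=716, (-8*-37 - 7*-28)=492, (7*25 - -13*-37)=-306, (-13*15 - -30*25)=555, (-30*-40 - -37*15)=1755; twice the area = |3212| = 3212; area = 1606; answer 1606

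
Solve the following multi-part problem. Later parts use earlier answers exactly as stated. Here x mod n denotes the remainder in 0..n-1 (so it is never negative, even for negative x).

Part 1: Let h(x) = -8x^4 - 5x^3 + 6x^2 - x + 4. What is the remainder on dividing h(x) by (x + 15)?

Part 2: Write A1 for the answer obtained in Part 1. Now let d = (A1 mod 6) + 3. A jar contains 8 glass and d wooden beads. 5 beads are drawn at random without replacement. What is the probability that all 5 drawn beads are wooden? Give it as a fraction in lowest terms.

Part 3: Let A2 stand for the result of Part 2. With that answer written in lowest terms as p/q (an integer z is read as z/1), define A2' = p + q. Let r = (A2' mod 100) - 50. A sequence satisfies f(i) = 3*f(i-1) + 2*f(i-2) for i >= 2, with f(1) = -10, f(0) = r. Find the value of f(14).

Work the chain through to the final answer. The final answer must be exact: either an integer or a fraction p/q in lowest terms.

Part 1: remainder = value at the root: -8*(-15)^4 - 5*(-15)^3 + 6*(-15)^2 - 1*(-15)^1 + 4 = (-405000) + (16875) + (1350) + (15) + (4) = -386756; answer -386756
Part 2: A1 = -386756; d = 7; total draws C(15,5) = 3003; favorable C(7,5) = 21; P = 1/143; answer 1/143
Part 3: A2 = 1/143; threaded value p + q = 144; r = -6; f(2) = 3*(-10) + 2*(-6) = -42; iterating: f(2)=-42, f(3)=-146, f(4)=-522, f(5)=-1858, f(6)=-6618, f(7)=-23570, f(8)=-83946, f(9)=-298978, f(10)=-1064826, f(11)=-3792434, f(12)=-13506954, f(13)=-48105730, f(14)=-171331098; answer -171331098

-171331098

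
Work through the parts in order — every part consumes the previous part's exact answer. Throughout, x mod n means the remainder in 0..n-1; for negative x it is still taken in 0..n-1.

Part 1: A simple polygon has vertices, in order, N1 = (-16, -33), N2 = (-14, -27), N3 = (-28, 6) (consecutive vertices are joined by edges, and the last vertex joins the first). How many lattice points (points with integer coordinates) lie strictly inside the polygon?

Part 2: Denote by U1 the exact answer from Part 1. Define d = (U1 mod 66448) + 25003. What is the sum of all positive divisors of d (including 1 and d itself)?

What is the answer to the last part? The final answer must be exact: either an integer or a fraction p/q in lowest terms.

43890

Part 1: cross terms: (-16*-27 - -14*-33)=-30, (-14*6 - -28*-27)=-840, (-28*-33 - -16*6)=1020; twice the area = |150| = 150; area = 75; boundary points = 2 + 1 + 3 = 6; strictly interior points = area - boundary/2 + 1 = 73; answer 73
Part 2: U1 = 73; d = 25076; 25076 = 2^2 * 6269; sigma = (1 + 2 + 4) * (1 + 6269) = 7 * 6270 = 43890; answer 43890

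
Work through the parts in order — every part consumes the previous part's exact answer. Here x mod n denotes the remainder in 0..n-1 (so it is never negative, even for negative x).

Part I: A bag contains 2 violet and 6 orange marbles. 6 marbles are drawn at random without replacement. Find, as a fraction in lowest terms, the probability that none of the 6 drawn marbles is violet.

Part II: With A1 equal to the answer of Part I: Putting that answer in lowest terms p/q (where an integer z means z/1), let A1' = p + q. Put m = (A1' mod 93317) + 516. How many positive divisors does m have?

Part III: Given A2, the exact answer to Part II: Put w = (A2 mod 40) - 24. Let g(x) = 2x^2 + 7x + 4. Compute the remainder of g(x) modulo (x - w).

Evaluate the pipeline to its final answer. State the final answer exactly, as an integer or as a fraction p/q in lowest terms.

Part I: total draws C(8,6) = 28; favorable C(6,6) = 1; P = 1/28; answer 1/28
Part II: A1 = 1/28; threaded value p + q = 29; m = 545; 545 = 5 * 109; number of divisors = (1+1) * (1+1) = 4; answer 4
Part III: A2 = 4; w = -20; remainder = value at the root: 2*(-20)^2 + 7*(-20)^1 + 4 = (800) + (-140) + (4) = 664; answer 664

664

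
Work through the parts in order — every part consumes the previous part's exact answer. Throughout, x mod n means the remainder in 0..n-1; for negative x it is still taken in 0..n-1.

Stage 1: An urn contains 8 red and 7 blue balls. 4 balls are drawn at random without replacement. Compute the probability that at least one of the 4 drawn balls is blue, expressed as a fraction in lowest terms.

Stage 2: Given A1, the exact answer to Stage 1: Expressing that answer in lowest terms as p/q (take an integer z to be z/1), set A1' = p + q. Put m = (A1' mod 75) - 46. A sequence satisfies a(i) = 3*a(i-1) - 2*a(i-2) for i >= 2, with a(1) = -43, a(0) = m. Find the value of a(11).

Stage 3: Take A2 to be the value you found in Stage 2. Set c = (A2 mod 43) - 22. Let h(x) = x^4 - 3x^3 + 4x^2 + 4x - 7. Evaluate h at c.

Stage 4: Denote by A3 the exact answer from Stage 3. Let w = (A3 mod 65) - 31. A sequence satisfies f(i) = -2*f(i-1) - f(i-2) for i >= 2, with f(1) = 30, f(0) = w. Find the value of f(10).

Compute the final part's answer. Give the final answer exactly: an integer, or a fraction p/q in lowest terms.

Stage 1: total draws C(15,4) = 1365; complement C(8,4) = 70; favorable 1365 - 70 = 1295; P = 37/39; answer 37/39
Stage 2: A1 = 37/39; threaded value p + q = 76; m = -45; a(2) = 3*(-43) - 2*(-45) = -39; iterating: a(2)=-39, a(3)=-31, a(4)=-15, a(5)=17, a(6)=81, a(7)=209, a(8)=465, a(9)=977, a(10)=2001, a(11)=4049; answer 4049
Stage 3: A2 = 4049; c = -15; 1*(-15)^4 - 3*(-15)^3 + 4*(-15)^2 + 4*(-15)^1 - 7 = (50625) + (10125) + (900) + (-60) + (-7) = 61583; answer 61583
Stage 4: A3 = 61583; w = -3; f(2) = -2*(30) - 1*(-3) = -57; iterating: f(2)=-57, f(3)=84, f(4)=-111, f(5)=138, f(6)=-165, f(7)=192, f(8)=-219, f(9)=246, f(10)=-273; answer -273

-273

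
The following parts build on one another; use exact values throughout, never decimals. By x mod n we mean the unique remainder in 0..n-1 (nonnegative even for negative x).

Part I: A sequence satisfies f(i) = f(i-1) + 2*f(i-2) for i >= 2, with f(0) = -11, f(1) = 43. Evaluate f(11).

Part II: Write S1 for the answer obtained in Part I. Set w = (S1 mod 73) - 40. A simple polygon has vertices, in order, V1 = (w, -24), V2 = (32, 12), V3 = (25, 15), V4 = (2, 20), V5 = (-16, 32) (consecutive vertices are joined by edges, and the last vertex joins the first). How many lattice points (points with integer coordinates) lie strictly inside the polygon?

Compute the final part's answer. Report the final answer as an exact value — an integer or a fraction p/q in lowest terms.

1084

Part I: f(2) = 1*(43) + 2*(-11) = 21; iterating: f(2)=21, f(3)=107, f(4)=149, f(5)=363, f(6)=661, f(7)=1387, f(8)=2709, f(9)=5483, f(10)=10901, f(11)=21867; answer 21867
Part II: S1 = 21867; w = 0; cross terms: (0*12 - 32*-24)=768, (32*15 - 25*12)=180, (25*20 - 2*15)=470, (2*32 - -16*20)=384, (-16*-24 - 0*32)=384; twice the area = |2186| = 2186; area = 1093; boundary points = 4 + 1 + 1 + 6 + 8 = 20; strictly interior points = area - boundary/2 + 1 = 1084; answer 1084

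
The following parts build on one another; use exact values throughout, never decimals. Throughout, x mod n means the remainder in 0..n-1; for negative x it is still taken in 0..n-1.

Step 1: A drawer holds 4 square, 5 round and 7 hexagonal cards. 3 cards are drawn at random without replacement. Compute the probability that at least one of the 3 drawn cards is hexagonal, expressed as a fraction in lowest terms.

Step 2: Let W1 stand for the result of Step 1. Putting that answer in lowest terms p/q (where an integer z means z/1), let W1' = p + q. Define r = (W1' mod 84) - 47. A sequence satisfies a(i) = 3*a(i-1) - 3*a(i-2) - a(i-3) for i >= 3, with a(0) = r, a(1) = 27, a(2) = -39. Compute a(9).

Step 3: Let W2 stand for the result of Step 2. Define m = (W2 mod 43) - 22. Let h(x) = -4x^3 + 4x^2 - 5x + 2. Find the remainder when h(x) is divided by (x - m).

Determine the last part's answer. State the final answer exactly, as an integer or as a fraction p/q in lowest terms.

-3

Step 1: total draws C(16,3) = 560; complement C(9,3) = 84; favorable 560 - 84 = 476; P = 17/20; answer 17/20
Step 2: W1 = 17/20; threaded value p + q = 37; r = -10; a(3) = 3*(-39) - 3*(27) - 1*(-10) = -188; iterating: a(3)=-188, a(4)=-474, a(5)=-819, a(6)=-847, a(7)=390, a(8)=4530, a(9)=13267; answer 13267
Step 3: W2 = 13267; m = 1; remainder = value at the root: -4*(1)^3 + 4*(1)^2 - 5*(1)^1 + 2 = (-4) + (4) + (-5) + (2) = -3; answer -3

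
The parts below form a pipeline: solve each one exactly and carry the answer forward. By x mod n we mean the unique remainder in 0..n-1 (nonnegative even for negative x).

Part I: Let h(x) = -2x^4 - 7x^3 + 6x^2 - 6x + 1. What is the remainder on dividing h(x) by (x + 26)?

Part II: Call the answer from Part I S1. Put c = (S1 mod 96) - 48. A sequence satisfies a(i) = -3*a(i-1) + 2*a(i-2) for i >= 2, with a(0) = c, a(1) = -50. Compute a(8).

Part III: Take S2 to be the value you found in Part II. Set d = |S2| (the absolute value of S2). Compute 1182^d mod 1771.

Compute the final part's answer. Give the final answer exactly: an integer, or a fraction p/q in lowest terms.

Part I: remainder = value at the root: -2*(-26)^4 - 7*(-26)^3 + 6*(-26)^2 - 6*(-26)^1 + 1 = (-913952) + (123032) + (4056) + (156) + (1) = -786707; answer -786707
Part II: S1 = -786707; c = -35; a(2) = -3*(-50) + 2*(-35) = 80; iterating: a(2)=80, a(3)=-340, a(4)=1180, a(5)=-4220, a(6)=15020, a(7)=-53500, a(8)=190540; answer 190540
Part III: S2 = 190540; d = 190540; squarings mod 1771: 1182^1=1182, 1182^2=1576, 1182^4=834, 1182^8=1324, 1182^16=1457, 1182^32=1191, 1182^64=1681, 1182^128=1016, 1182^256=1534, 1182^512=1268, 1182^1024=1527, 1182^2048=1093, 1182^4096=995, 1182^8192=36, 1182^16384=1296, 1182^32768=708, 1182^65536=71, 1182^131072=1499; 1182^190540 = 1182^4 * 1182^8 * 1182^64 * 1182^2048 * 1182^8192 * 1182^16384 * 1182^32768 * 1182^131072 = 232 (mod 1771); answer 232

232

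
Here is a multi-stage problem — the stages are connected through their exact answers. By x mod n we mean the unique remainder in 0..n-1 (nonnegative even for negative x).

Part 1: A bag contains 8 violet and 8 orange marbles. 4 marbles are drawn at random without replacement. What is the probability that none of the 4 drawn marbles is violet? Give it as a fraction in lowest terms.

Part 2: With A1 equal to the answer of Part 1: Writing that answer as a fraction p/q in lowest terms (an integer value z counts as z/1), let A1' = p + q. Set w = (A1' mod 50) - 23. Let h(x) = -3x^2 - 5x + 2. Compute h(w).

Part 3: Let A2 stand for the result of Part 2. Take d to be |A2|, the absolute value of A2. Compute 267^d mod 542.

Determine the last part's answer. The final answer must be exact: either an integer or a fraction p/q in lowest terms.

Part 1: total draws C(16,4) = 1820; favorable C(8,4) = 70; P = 1/26; answer 1/26
Part 2: A1 = 1/26; threaded value p + q = 27; w = 4; -3*(4)^2 - 5*(4)^1 + 2 = (-48) + (-20) + (2) = -66; answer -66
Part 3: A2 = -66; d = 66; squarings mod 542: 267^1=267, 267^2=287, 267^4=527, 267^8=225, 267^16=219, 267^32=265, 267^64=307; 267^66 = 267^2 * 267^64 = 305 (mod 542); answer 305

305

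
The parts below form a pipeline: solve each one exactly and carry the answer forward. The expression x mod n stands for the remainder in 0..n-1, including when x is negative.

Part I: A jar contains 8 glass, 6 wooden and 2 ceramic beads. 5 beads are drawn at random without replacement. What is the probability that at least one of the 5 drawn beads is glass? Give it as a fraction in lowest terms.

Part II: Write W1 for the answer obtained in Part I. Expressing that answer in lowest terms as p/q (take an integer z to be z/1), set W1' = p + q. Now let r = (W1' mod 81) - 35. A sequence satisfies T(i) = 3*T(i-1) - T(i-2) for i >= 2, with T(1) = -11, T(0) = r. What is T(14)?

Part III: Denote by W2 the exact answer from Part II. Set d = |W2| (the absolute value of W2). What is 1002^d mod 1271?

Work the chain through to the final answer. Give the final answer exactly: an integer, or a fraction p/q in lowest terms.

256

Part I: total draws C(16,5) = 4368; complement C(8,5) = 56; favorable 4368 - 56 = 4312; P = 77/78; answer 77/78
Part II: W1 = 77/78; threaded value p + q = 155; r = 39; T(2) = 3*(-11) - 1*(39) = -72; iterating: T(2)=-72, T(3)=-205, T(4)=-543, T(5)=-1424, T(6)=-3729, T(7)=-9763, T(8)=-25560, T(9)=-66917, T(10)=-175191, T(11)=-458656, T(12)=-1200777, T(13)=-3143675, T(14)=-8230248; answer -8230248
Part III: W2 = -8230248; d = 8230248; squarings mod 1271: 1002^1=1002, 1002^2=1185, 1002^4=1041, 1002^8=789, 1002^16=1002, 1002^32=1185, 1002^64=1041, 1002^128=789, 1002^256=1002, 1002^512=1185, 1002^1024=1041, 1002^2048=789, 1002^4096=1002, 1002^8192=1185, 1002^16384=1041, 1002^32768=789, 1002^65536=1002, 1002^131072=1185, 1002^262144=1041, 1002^524288=789, 1002^1048576=1002, 1002^2097152=1185, 1002^4194304=1041; 1002^8230248 = 1002^8 * 1002^32 * 1002^64 * 1002^256 * 1002^1024 * 1002^4096 * 1002^32768 * 1002^65536 * 1002^262144 * 1002^524288 * 1002^1048576 * 1002^2097152 * 1002^4194304 = 256 (mod 1271); answer 256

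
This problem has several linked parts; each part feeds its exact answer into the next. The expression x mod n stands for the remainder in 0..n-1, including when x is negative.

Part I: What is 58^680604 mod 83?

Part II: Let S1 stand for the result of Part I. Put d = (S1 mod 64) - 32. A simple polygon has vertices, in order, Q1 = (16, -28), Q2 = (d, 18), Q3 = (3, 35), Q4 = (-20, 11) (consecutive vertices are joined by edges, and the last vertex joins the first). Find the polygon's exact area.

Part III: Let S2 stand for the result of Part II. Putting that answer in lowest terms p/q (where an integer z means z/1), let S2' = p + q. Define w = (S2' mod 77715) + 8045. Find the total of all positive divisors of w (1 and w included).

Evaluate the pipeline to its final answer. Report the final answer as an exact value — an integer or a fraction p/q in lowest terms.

14994

Part I: squarings mod 83: 58^1=58, 58^2=44, 58^4=27, 58^8=65, 58^16=75, 58^32=64, 58^64=29, 58^128=11, 58^256=38, 58^512=33, 58^1024=10, 58^2048=17, 58^4096=40, 58^8192=23, 58^16384=31, 58^32768=48, 58^65536=63, 58^131072=68, 58^262144=59, 58^524288=78; 58^680604 = 58^4 * 58^8 * 58^16 * 58^128 * 58^512 * 58^8192 * 58^16384 * 58^131072 * 58^524288 = 27 (mod 83); answer 27
Part II: S1 = 27; d = -5; cross terms: (16*18 - -5*-28)=148, (-5*35 - 3*18)=-229, (3*11 - -20*35)=733, (-20*-28 - 16*11)=384; twice the area = |1036| = 1036; area = 518; answer 518
Part III: S2 = 518; threaded value p + q = 519; w = 8564; 8564 = 2^2 * 2141; sigma = (1 + 2 + 4) * (1 + 2141) = 7 * 2142 = 14994; answer 14994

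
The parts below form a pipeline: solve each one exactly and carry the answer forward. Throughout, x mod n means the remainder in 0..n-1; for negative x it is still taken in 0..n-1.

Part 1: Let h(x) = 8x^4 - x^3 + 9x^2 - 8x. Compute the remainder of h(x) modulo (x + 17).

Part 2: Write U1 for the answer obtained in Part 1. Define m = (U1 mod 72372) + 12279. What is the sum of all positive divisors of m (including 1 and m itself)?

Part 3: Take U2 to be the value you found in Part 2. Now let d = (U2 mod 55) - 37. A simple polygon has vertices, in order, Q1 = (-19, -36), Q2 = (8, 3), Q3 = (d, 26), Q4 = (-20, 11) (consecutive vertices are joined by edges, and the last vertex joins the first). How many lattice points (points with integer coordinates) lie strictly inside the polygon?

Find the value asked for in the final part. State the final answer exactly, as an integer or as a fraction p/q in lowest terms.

834

Part 1: remainder = value at the root: 8*(-17)^4 - 1*(-17)^3 + 9*(-17)^2 - 8*(-17)^1 = (668168) + (4913) + (2601) + (136) = 675818; answer 675818
Part 2: U1 = 675818; m = 36749; 36749 is prime, so its only divisors are 1 and 36749; sigma = 1 + 36749 = 36750; answer 36750
Part 3: U2 = 36750; d = -27; cross terms: (-19*3 - 8*-36)=231, (8*26 - -27*3)=289, (-27*11 - -20*26)=223, (-20*-36 - -19*11)=929; twice the area = |1672| = 1672; area = 836; boundary points = 3 + 1 + 1 + 1 = 6; strictly interior points = area - boundary/2 + 1 = 834; answer 834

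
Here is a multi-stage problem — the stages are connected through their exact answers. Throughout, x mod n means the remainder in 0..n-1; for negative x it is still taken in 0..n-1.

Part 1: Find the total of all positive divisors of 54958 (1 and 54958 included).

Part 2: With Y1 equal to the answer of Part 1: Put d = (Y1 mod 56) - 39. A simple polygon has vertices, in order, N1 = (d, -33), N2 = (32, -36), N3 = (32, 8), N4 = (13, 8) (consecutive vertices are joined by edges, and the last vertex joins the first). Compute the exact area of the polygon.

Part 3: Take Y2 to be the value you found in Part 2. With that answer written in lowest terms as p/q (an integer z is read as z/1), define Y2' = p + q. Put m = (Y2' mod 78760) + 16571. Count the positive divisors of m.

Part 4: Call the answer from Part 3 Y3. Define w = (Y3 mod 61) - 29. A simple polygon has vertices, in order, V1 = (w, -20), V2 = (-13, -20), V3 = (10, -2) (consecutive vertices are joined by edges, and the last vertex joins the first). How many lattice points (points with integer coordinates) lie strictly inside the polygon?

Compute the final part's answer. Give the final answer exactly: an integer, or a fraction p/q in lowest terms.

Part 1: 54958 = 2 * 27479; sigma = (1 + 2) * (1 + 27479) = 3 * 27480 = 82440; answer 82440
Part 2: Y1 = 82440; d = -31; cross terms: (-31*-36 - 32*-33)=2172, (32*8 - 32*-36)=1408, (32*8 - 13*8)=152, (13*-33 - -31*8)=-181; twice the area = |3551| = 3551; area = 3551/2; answer 3551/2
Part 3: Y2 = 3551/2; threaded value p + q = 3553; m = 20124; 20124 = 2^2 * 3^2 * 13 * 43; number of divisors = (2+1) * (2+1) * (1+1) * (1+1) = 36; answer 36
Part 4: Y3 = 36; w = 7; cross terms: (7*-20 - -13*-20)=-400, (-13*-2 - 10*-20)=226, (10*-20 - 7*-2)=-186; twice the area = |-360| = 360; area = 180; boundary points = 20 + 1 + 3 = 24; strictly interior points = area - boundary/2 + 1 = 169; answer 169

169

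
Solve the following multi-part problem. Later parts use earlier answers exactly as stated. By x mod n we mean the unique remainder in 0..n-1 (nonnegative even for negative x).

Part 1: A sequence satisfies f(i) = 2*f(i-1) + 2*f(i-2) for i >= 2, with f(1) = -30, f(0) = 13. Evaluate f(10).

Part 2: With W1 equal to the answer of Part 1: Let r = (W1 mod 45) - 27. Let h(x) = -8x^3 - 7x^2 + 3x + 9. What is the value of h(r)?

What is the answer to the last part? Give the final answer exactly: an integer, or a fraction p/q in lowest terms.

Part 1: f(2) = 2*(-30) + 2*(13) = -34; iterating: f(2)=-34, f(3)=-128, f(4)=-324, f(5)=-904, f(6)=-2456, f(7)=-6720, f(8)=-18352, f(9)=-50144, f(10)=-136992; answer -136992
Part 2: W1 = -136992; r = 6; -8*(6)^3 - 7*(6)^2 + 3*(6)^1 + 9 = (-1728) + (-252) + (18) + (9) = -1953; answer -1953

-1953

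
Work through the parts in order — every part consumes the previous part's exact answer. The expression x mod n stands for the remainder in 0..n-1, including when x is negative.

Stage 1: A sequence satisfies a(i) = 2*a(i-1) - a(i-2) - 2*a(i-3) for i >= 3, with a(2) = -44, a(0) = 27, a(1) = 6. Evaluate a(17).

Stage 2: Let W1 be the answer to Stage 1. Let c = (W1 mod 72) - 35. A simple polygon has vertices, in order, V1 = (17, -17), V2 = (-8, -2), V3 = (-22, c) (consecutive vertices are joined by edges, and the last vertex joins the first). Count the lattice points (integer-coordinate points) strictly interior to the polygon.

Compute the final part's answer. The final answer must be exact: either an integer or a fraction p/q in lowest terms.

64

Stage 1: a(3) = 2*(-44) - 1*(6) - 2*(27) = -148; iterating: a(3)=-148, a(4)=-264, a(5)=-292, a(6)=-24, a(7)=772, a(8)=2152, a(9)=3580, a(10)=3464, a(11)=-956, a(12)=-12536, a(13)=-31044, a(14)=-47640, a(15)=-39164, a(16)=31400, a(17)=197244; answer 197244
Stage 2: W1 = 197244; c = 1; cross terms: (17*-2 - -8*-17)=-170, (-8*1 - -22*-2)=-52, (-22*-17 - 17*1)=357; twice the area = |135| = 135; area = 135/2; boundary points = 5 + 1 + 3 = 9; strictly interior points = area - boundary/2 + 1 = 64; answer 64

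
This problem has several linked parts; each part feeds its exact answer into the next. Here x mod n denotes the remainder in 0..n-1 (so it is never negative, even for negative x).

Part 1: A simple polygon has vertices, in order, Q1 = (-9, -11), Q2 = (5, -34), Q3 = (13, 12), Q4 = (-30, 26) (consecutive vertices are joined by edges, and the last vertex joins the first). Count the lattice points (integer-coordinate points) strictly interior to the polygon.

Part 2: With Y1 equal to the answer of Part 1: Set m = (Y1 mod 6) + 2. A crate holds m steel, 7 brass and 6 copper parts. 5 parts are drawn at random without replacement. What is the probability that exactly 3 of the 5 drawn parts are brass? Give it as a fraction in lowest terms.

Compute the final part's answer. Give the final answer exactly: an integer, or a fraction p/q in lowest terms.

455/2584

Part 1: cross terms: (-9*-34 - 5*-11)=361, (5*12 - 13*-34)=502, (13*26 - -30*12)=698, (-30*-11 - -9*26)=564; twice the area = |2125| = 2125; area = 2125/2; boundary points = 1 + 2 + 1 + 1 = 5; strictly interior points = area - boundary/2 + 1 = 1061; answer 1061
Part 2: Y1 = 1061; m = 7; total draws C(20,5) = 15504; favorable C(7,3)*C(13,2) = 2730; P = 455/2584; answer 455/2584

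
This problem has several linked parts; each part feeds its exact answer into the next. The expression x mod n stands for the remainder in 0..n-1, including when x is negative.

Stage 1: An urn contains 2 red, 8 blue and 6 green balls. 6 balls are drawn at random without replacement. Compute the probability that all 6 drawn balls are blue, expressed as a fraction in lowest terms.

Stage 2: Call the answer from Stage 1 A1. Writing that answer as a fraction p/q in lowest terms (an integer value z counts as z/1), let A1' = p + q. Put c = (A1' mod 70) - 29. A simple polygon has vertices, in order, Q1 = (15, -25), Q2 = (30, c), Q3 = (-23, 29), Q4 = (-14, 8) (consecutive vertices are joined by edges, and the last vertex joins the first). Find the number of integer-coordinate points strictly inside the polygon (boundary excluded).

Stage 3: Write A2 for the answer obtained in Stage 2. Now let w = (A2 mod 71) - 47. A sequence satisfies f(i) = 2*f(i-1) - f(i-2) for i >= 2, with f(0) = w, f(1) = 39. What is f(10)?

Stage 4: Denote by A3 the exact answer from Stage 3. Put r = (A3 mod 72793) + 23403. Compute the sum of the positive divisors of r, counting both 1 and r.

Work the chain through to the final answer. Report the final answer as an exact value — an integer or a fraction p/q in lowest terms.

39936

Stage 1: total draws C(16,6) = 8008; favorable C(8,6) = 28; P = 1/286; answer 1/286
Stage 2: A1 = 1/286; threaded value p + q = 287; c = -22; cross terms: (15*-22 - 30*-25)=420, (30*29 - -23*-22)=364, (-23*8 - -14*29)=222, (-14*-25 - 15*8)=230; twice the area = |1236| = 1236; area = 618; boundary points = 3 + 1 + 3 + 1 = 8; strictly interior points = area - boundary/2 + 1 = 615; answer 615
Stage 3: A2 = 615; w = 0; f(2) = 2*(39) - 1*(0) = 78; iterating: f(2)=78, f(3)=117, f(4)=156, f(5)=195, f(6)=234, f(7)=273, f(8)=312, f(9)=351, f(10)=390; answer 390
Stage 4: A3 = 390; r = 23793; 23793 = 3 * 7 * 11 * 103; sigma = (1 + 3) * (1 + 7) * (1 + 11) * (1 + 103) = 4 * 8 * 12 * 104 = 39936; answer 39936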